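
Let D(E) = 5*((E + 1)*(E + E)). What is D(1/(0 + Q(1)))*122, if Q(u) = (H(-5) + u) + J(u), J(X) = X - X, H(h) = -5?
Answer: -915/4 ≈ -228.75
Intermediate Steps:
J(X) = 0
Q(u) = -5 + u (Q(u) = (-5 + u) + 0 = -5 + u)
D(E) = 10*E*(1 + E) (D(E) = 5*((1 + E)*(2*E)) = 5*(2*E*(1 + E)) = 10*E*(1 + E))
D(1/(0 + Q(1)))*122 = (10*(1 + 1/(0 + (-5 + 1)))/(0 + (-5 + 1)))*122 = (10*(1 + 1/(0 - 4))/(0 - 4))*122 = (10*(1 + 1/(-4))/(-4))*122 = (10*(-¼)*(1 - ¼))*122 = (10*(-¼)*(¾))*122 = -15/8*122 = -915/4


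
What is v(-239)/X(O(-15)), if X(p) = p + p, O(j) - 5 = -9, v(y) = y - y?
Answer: 0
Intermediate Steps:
v(y) = 0
O(j) = -4 (O(j) = 5 - 9 = -4)
X(p) = 2*p
v(-239)/X(O(-15)) = 0/((2*(-4))) = 0/(-8) = 0*(-1/8) = 0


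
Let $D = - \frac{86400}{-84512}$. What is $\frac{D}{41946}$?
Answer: $\frac{450}{18463231} \approx 2.4373 \cdot 10^{-5}$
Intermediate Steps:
$D = \frac{2700}{2641}$ ($D = \left(-86400\right) \left(- \frac{1}{84512}\right) = \frac{2700}{2641} \approx 1.0223$)
$\frac{D}{41946} = \frac{2700}{2641 \cdot 41946} = \frac{2700}{2641} \cdot \frac{1}{41946} = \frac{450}{18463231}$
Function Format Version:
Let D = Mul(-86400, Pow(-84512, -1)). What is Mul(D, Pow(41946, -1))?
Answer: Rational(450, 18463231) ≈ 2.4373e-5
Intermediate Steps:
D = Rational(2700, 2641) (D = Mul(-86400, Rational(-1, 84512)) = Rational(2700, 2641) ≈ 1.0223)
Mul(D, Pow(41946, -1)) = Mul(Rational(2700, 2641), Pow(41946, -1)) = Mul(Rational(2700, 2641), Rational(1, 41946)) = Rational(450, 18463231)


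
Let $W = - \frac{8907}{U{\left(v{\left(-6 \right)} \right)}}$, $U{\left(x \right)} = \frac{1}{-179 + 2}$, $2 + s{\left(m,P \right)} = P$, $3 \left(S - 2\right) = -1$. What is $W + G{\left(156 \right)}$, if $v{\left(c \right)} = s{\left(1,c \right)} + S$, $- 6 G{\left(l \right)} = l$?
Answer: $1576513$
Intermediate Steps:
$S = \frac{5}{3}$ ($S = 2 + \frac{1}{3} \left(-1\right) = 2 - \frac{1}{3} = \frac{5}{3} \approx 1.6667$)
$G{\left(l \right)} = - \frac{l}{6}$
$s{\left(m,P \right)} = -2 + P$
$v{\left(c \right)} = - \frac{1}{3} + c$ ($v{\left(c \right)} = \left(-2 + c\right) + \frac{5}{3} = - \frac{1}{3} + c$)
$U{\left(x \right)} = - \frac{1}{177}$ ($U{\left(x \right)} = \frac{1}{-177} = - \frac{1}{177}$)
$W = 1576539$ ($W = - \frac{8907}{- \frac{1}{177}} = \left(-8907\right) \left(-177\right) = 1576539$)
$W + G{\left(156 \right)} = 1576539 - 26 = 1576513$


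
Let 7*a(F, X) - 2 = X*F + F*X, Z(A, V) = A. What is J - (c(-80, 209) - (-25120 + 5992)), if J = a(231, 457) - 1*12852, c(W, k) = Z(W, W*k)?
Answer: -12164/7 ≈ -1737.7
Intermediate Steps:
a(F, X) = 2/7 + 2*F*X/7 (a(F, X) = 2/7 + (X*F + F*X)/7 = 2/7 + (F*X + F*X)/7 = 2/7 + (2*F*X)/7 = 2/7 + 2*F*X/7)
c(W, k) = W
J = 121172/7 (J = (2/7 + (2/7)*231*457) - 1*12852 = (2/7 + 30162) - 12852 = 211136/7 - 12852 = 121172/7 ≈ 17310.)
J - (c(-80, 209) - (-25120 + 5992)) = 121172/7 - (-80 - (-25120 + 5992)) = 121172/7 - (-80 - 1*(-19128)) = 121172/7 - (-80 + 19128) = 121172/7 - 1*19048 = 121172/7 - 19048 = -12164/7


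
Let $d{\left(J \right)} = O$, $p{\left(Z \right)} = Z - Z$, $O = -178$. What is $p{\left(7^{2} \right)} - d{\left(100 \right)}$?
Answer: $178$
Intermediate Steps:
$p{\left(Z \right)} = 0$
$d{\left(J \right)} = -178$
$p{\left(7^{2} \right)} - d{\left(100 \right)} = 0 - -178 = 0 + 178 = 178$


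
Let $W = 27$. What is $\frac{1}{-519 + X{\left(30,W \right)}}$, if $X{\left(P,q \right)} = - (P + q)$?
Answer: $- \frac{1}{576} \approx -0.0017361$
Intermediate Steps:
$X{\left(P,q \right)} = - P - q$
$\frac{1}{-519 + X{\left(30,W \right)}} = \frac{1}{-519 - 57} = \frac{1}{-576} = - \frac{1}{576}$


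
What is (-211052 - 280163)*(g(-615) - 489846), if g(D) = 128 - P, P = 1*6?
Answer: 240559774660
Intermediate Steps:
P = 6
g(D) = 122 (g(D) = 128 - 1*6 = 128 - 6 = 122)
(-211052 - 280163)*(g(-615) - 489846) = (-211052 - 280163)*(122 - 489846) = -491215*(-489724) = 240559774660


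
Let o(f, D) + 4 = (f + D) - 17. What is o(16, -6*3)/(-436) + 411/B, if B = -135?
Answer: -58697/19620 ≈ -2.9917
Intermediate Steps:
o(f, D) = -21 + D + f (o(f, D) = -4 + ((f + D) - 17) = -4 + ((D + f) - 17) = -4 + (-17 + D + f) = -21 + D + f)
o(16, -6*3)/(-436) + 411/B = (-21 - 6*3 + 16)/(-436) + 411/(-135) = (-21 - 18 + 16)*(-1/436) + 411*(-1/135) = -23*(-1/436) - 137/45 = 23/436 - 137/45 = -58697/19620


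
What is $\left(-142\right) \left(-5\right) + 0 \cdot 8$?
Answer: $710$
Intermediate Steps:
$\left(-142\right) \left(-5\right) + 0 \cdot 8 = 710 + 0 = 710$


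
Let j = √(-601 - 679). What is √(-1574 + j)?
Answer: √(-1574 + 16*I*√5) ≈ 0.4509 + 39.676*I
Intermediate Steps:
j = 16*I*√5 (j = √(-1280) = 16*I*√5 ≈ 35.777*I)
√(-1574 + j) = √(-1574 + 16*I*√5)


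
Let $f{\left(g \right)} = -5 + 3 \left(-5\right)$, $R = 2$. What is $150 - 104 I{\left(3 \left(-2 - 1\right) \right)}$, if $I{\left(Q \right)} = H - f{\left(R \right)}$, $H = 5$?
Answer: $-2450$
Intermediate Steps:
$f{\left(g \right)} = -20$ ($f{\left(g \right)} = -5 - 15 = -20$)
$I{\left(Q \right)} = 25$ ($I{\left(Q \right)} = 5 - -20 = 5 + 20 = 25$)
$150 - 104 I{\left(3 \left(-2 - 1\right) \right)} = 150 - 2600 = -2450$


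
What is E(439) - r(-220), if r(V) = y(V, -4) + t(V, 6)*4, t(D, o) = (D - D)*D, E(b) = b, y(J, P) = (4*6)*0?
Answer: 439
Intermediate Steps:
y(J, P) = 0 (y(J, P) = 24*0 = 0)
t(D, o) = 0 (t(D, o) = 0*D = 0)
r(V) = 0 (r(V) = 0 + 0*4 = 0 + 0 = 0)
E(439) - r(-220) = 439 - 1*0 = 439 + 0 = 439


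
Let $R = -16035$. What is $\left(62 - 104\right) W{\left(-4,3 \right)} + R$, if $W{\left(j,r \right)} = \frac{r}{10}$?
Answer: $- \frac{80238}{5} \approx -16048.0$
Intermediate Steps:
$W{\left(j,r \right)} = \frac{r}{10}$ ($W{\left(j,r \right)} = r \frac{1}{10} = \frac{r}{10}$)
$\left(62 - 104\right) W{\left(-4,3 \right)} + R = \left(62 - 104\right) \frac{1}{10} \cdot 3 - 16035 = \left(-42\right) \frac{3}{10} - 16035 = - \frac{63}{5} - 16035 = - \frac{80238}{5}$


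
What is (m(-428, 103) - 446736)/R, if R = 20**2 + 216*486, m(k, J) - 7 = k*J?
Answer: -490813/105376 ≈ -4.6577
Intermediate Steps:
m(k, J) = 7 + J*k (m(k, J) = 7 + k*J = 7 + J*k)
R = 105376 (R = 400 + 104976 = 105376)
(m(-428, 103) - 446736)/R = ((7 + 103*(-428)) - 446736)/105376 = ((7 - 44084) - 446736)*(1/105376) = (-44077 - 446736)*(1/105376) = -490813*1/105376 = -490813/105376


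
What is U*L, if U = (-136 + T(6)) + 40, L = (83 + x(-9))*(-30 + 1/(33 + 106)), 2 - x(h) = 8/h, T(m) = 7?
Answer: 286814693/1251 ≈ 2.2927e+5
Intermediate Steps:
x(h) = 2 - 8/h
L = -3222637/1251 (L = (83 + (2 - 8/(-9)))*(-30 + 1/(33 + 106)) = (83 + (2 - 8*(-⅑)))*(-30 + 1/139) = (83 + (2 + 8/9))*(-30 + 1/139) = (83 + 26/9)*(-4169/139) = (773/9)*(-4169/139) = -3222637/1251 ≈ -2576.0)
U = -89 (U = (-136 + 7) + 40 = -129 + 40 = -89)
U*L = -89*(-3222637/1251) = 286814693/1251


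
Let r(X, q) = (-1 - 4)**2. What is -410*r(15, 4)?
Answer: -10250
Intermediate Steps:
r(X, q) = 25 (r(X, q) = (-5)**2 = 25)
-410*r(15, 4) = -410*25 = -10250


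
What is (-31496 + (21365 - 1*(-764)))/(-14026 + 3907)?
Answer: 9367/10119 ≈ 0.92568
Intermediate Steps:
(-31496 + (21365 - 1*(-764)))/(-14026 + 3907) = (-31496 + (21365 + 764))/(-10119) = (-31496 + 22129)*(-1/10119) = -9367*(-1/10119) = 9367/10119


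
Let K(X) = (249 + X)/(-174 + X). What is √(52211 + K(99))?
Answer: √1305159/5 ≈ 228.49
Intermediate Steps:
K(X) = (249 + X)/(-174 + X)
√(52211 + K(99)) = √(52211 + (249 + 99)/(-174 + 99)) = √(52211 + 348/(-75)) = √(52211 - 1/75*348) = √(52211 - 116/25) = √(1305159/25) = √1305159/5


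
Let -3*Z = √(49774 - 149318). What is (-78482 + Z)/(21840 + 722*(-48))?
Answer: 39241/6408 + I*√24886/19224 ≈ 6.1237 + 0.008206*I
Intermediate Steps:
Z = -2*I*√24886/3 (Z = -√(49774 - 149318)/3 = -2*I*√24886/3 ≈ -105.17*I)
(-78482 + Z)/(21840 + 722*(-48)) = (-78482 - 2*I*√24886/3)/(21840 + 722*(-48)) = (-78482 - 2*I*√24886/3)/(21840 - 34656) = (-78482 - 2*I*√24886/3)/(-12816) = (-78482 - 2*I*√24886/3)*(-1/12816) = 39241/6408 + I*√24886/19224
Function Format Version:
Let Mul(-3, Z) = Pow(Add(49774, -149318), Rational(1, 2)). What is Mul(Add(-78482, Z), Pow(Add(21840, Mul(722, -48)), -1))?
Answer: Add(Rational(39241, 6408), Mul(Rational(1, 19224), I, Pow(24886, Rational(1, 2)))) ≈ Add(6.1237, Mul(0.0082060, I))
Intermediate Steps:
Z = Mul(Rational(-2, 3), I, Pow(24886, Rational(1, 2))) (Z = Mul(Rational(-1, 3), Pow(Add(49774, -149318), Rational(1, 2))) = Mul(Rational(-1, 3), Pow(-99544, Rational(1, 2))) = Mul(Rational(-1, 3), Mul(2, I, Pow(24886, Rational(1, 2)))) = Mul(Rational(-2, 3), I, Pow(24886, Rational(1, 2))) ≈ Mul(-105.17, I))
Mul(Add(-78482, Z), Pow(Add(21840, Mul(722, -48)), -1)) = Mul(Add(-78482, Mul(Rational(-2, 3), I, Pow(24886, Rational(1, 2)))), Pow(Add(21840, Mul(722, -48)), -1)) = Mul(Add(-78482, Mul(Rational(-2, 3), I, Pow(24886, Rational(1, 2)))), Pow(Add(21840, -34656), -1)) = Mul(Add(-78482, Mul(Rational(-2, 3), I, Pow(24886, Rational(1, 2)))), Pow(-12816, -1)) = Mul(Add(-78482, Mul(Rational(-2, 3), I, Pow(24886, Rational(1, 2)))), Rational(-1, 12816)) = Add(Rational(39241, 6408), Mul(Rational(1, 19224), I, Pow(24886, Rational(1, 2))))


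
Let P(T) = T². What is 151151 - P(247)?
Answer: 90142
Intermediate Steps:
151151 - P(247) = 151151 - 1*247² = 151151 - 1*61009 = 151151 - 61009 = 90142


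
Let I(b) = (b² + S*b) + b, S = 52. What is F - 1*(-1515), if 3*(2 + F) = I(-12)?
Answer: 1349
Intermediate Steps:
I(b) = b² + 53*b (I(b) = (b² + 52*b) + b = b² + 53*b)
F = -166 (F = -2 + (-12*(53 - 12))/3 = -2 + (-12*41)/3 = -2 + (⅓)*(-492) = -2 - 164 = -166)
F - 1*(-1515) = -166 - 1*(-1515) = -166 + 1515 = 1349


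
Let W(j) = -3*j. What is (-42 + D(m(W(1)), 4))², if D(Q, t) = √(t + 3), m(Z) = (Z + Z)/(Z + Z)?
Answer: (42 - √7)² ≈ 1548.8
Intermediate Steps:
m(Z) = 1 (m(Z) = (2*Z)/((2*Z)) = (2*Z)*(1/(2*Z)) = 1)
D(Q, t) = √(3 + t)
(-42 + D(m(W(1)), 4))² = (-42 + √(3 + 4))² = (-42 + √7)²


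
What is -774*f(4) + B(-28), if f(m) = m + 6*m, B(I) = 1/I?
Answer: -606817/28 ≈ -21672.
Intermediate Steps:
f(m) = 7*m
-774*f(4) + B(-28) = -5418*4 + 1/(-28) = -774*28 - 1/28 = -21672 - 1/28 = -606817/28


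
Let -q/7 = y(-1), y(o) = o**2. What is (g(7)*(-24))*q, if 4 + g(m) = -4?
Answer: -1344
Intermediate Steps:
g(m) = -8 (g(m) = -4 - 4 = -8)
q = -7 (q = -7*(-1)**2 = -7*1 = -7)
(g(7)*(-24))*q = -8*(-24)*(-7) = 192*(-7) = -1344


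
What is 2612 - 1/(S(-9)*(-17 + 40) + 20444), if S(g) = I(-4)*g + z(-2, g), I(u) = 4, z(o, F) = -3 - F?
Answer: 51597447/19754 ≈ 2612.0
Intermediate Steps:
S(g) = -3 + 3*g (S(g) = 4*g + (-3 - g) = -3 + 3*g)
2612 - 1/(S(-9)*(-17 + 40) + 20444) = 2612 - 1/((-3 + 3*(-9))*(-17 + 40) + 20444) = 2612 - 1/((-3 - 27)*23 + 20444) = 2612 - 1/(-30*23 + 20444) = 2612 - 1/(-690 + 20444) = 2612 - 1/19754 = 51597447/19754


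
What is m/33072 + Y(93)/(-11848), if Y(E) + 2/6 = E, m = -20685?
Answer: -31017569/48979632 ≈ -0.63328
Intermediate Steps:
Y(E) = -⅓ + E
m/33072 + Y(93)/(-11848) = -20685/33072 + (-⅓ + 93)/(-11848) = -20685*1/33072 + (278/3)*(-1/11848) = -6895/11024 - 139/17772 = -31017569/48979632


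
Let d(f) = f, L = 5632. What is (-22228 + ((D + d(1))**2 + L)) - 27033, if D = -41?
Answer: -42029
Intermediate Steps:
(-22228 + ((D + d(1))**2 + L)) - 27033 = (-22228 + ((-41 + 1)**2 + 5632)) - 27033 = (-22228 + ((-40)**2 + 5632)) - 27033 = (-22228 + (1600 + 5632)) - 27033 = (-22228 + 7232) - 27033 = -14996 - 27033 = -42029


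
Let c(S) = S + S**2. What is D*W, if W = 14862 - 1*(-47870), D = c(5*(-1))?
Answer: 1254640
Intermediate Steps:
D = 20 (D = (5*(-1))*(1 + 5*(-1)) = -5*(1 - 5) = -5*(-4) = 20)
W = 62732 (W = 14862 + 47870 = 62732)
D*W = 20*62732 = 1254640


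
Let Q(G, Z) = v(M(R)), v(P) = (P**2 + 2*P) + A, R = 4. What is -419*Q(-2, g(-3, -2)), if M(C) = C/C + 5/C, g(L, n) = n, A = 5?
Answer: -97627/16 ≈ -6101.7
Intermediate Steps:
M(C) = 1 + 5/C
v(P) = 5 + P**2 + 2*P (v(P) = (P**2 + 2*P) + 5 = 5 + P**2 + 2*P)
Q(G, Z) = 233/16 (Q(G, Z) = 5 + ((5 + 4)/4)**2 + 2*((5 + 4)/4) = 5 + ((1/4)*9)**2 + 2*((1/4)*9) = 5 + (9/4)**2 + 2*(9/4) = 5 + 81/16 + 9/2 = 233/16)
-419*Q(-2, g(-3, -2)) = -419*233/16 = -97627/16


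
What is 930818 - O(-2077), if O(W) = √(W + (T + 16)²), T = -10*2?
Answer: 930818 - 3*I*√229 ≈ 9.3082e+5 - 45.398*I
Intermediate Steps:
T = -20
O(W) = √(16 + W) (O(W) = √(W + (-20 + 16)²) = √(W + (-4)²) = √(W + 16) = √(16 + W))
930818 - O(-2077) = 930818 - √(16 - 2077) = 930818 - √(-2061) = 930818 - 3*I*√229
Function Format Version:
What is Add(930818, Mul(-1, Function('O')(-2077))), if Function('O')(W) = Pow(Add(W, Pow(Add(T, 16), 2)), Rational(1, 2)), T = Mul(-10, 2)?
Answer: Add(930818, Mul(-3, I, Pow(229, Rational(1, 2)))) ≈ Add(9.3082e+5, Mul(-45.398, I))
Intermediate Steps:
T = -20
Function('O')(W) = Pow(Add(16, W), Rational(1, 2)) (Function('O')(W) = Pow(Add(W, Pow(Add(-20, 16), 2)), Rational(1, 2)) = Pow(Add(W, Pow(-4, 2)), Rational(1, 2)) = Pow(Add(W, 16), Rational(1, 2)) = Pow(Add(16, W), Rational(1, 2)))
Add(930818, Mul(-1, Function('O')(-2077))) = Add(930818, Mul(-1, Pow(Add(16, -2077), Rational(1, 2)))) = Add(930818, Mul(-1, Pow(-2061, Rational(1, 2)))) = Add(930818, Mul(-1, Mul(3, I, Pow(229, Rational(1, 2))))) = Add(930818, Mul(-3, I, Pow(229, Rational(1, 2))))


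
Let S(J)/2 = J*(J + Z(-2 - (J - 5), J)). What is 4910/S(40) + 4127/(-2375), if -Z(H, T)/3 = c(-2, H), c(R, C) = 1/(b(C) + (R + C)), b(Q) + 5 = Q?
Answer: -4204921/20539000 ≈ -0.20473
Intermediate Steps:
b(Q) = -5 + Q
c(R, C) = 1/(-5 + R + 2*C) (c(R, C) = 1/((-5 + C) + (R + C)) = 1/((-5 + C) + (C + R)) = 1/(-5 + R + 2*C))
Z(H, T) = -3/(-7 + 2*H) (Z(H, T) = -3/(-5 - 2 + 2*H) = -3/(-7 + 2*H))
S(J) = 2*J*(J - 3/(-1 - 2*J)) (S(J) = 2*(J*(J - 3/(-7 + 2*(-2 - (J - 5))))) = 2*(J*(J - 3/(-7 + 2*(-2 - (-5 + J))))) = 2*(J*(J - 3/(-7 + 2*(-2 + (5 - J))))) = 2*(J*(J - 3/(-7 + 2*(3 - J)))) = 2*(J*(J - 3/(-7 + (6 - 2*J)))) = 2*(J*(J - 3/(-1 - 2*J))) = 2*J*(J - 3/(-1 - 2*J)))
4910/S(40) + 4127/(-2375) = 4910/((2*40*(3 + 40*(1 + 2*40))/(1 + 2*40))) + 4127/(-2375) = 4910/((2*40*(3 + 40*(1 + 80))/(1 + 80))) + 4127*(-1/2375) = 4910/((2*40*(3 + 40*81)/81)) - 4127/2375 = 4910/((2*40*(1/81)*(3 + 3240))) - 4127/2375 = 4910/((2*40*(1/81)*3243)) - 4127/2375 = 4910/(86480/27) - 4127/2375 = 4910*(27/86480) - 4127/2375 = 13257/8648 - 4127/2375 = -4204921/20539000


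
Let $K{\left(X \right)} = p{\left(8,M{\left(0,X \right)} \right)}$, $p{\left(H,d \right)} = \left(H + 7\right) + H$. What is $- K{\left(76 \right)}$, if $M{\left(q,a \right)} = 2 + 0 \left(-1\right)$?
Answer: $-23$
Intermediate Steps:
$M{\left(q,a \right)} = 2$ ($M{\left(q,a \right)} = 2 + 0 = 2$)
$p{\left(H,d \right)} = 7 + 2 H$ ($p{\left(H,d \right)} = \left(7 + H\right) + H = 7 + 2 H$)
$K{\left(X \right)} = 23$ ($K{\left(X \right)} = 7 + 2 \cdot 8 = 7 + 16 = 23$)
$- K{\left(76 \right)} = \left(-1\right) 23 = -23$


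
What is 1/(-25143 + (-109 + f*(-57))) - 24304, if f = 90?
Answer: -738404129/30382 ≈ -24304.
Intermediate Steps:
1/(-25143 + (-109 + f*(-57))) - 24304 = 1/(-25143 + (-109 + 90*(-57))) - 24304 = 1/(-25143 + (-109 - 5130)) - 24304 = 1/(-25143 - 5239) - 24304 = 1/(-30382) - 24304 = -1/30382 - 24304 = -738404129/30382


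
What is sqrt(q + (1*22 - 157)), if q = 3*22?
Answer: I*sqrt(69) ≈ 8.3066*I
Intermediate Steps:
q = 66
sqrt(q + (1*22 - 157)) = sqrt(66 + (1*22 - 157)) = sqrt(66 + (22 - 157)) = sqrt(66 - 135) = sqrt(-69) = I*sqrt(69)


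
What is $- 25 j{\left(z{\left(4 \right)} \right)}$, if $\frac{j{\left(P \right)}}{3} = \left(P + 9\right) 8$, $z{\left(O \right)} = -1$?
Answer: $-4800$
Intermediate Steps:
$j{\left(P \right)} = 216 + 24 P$ ($j{\left(P \right)} = 3 \left(P + 9\right) 8 = 3 \left(9 + P\right) 8 = 3 \left(72 + 8 P\right) = 216 + 24 P$)
$- 25 j{\left(z{\left(4 \right)} \right)} = - 25 \left(216 + 24 \left(-1\right)\right) = - 25 \left(216 - 24\right) = \left(-25\right) 192 = -4800$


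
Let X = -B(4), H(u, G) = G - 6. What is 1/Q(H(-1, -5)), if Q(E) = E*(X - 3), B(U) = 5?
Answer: 1/88 ≈ 0.011364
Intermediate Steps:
H(u, G) = -6 + G
X = -5 (X = -1*5 = -5)
Q(E) = -8*E (Q(E) = E*(-5 - 3) = E*(-8) = -8*E)
1/Q(H(-1, -5)) = 1/(-8*(-6 - 5)) = 1/(-8*(-11)) = 1/88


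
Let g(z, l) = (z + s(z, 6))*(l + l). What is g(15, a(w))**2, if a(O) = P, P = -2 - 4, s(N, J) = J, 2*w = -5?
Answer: 63504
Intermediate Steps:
w = -5/2 (w = (1/2)*(-5) = -5/2 ≈ -2.5000)
P = -6
a(O) = -6
g(z, l) = 2*l*(6 + z) (g(z, l) = (z + 6)*(l + l) = (6 + z)*(2*l) = 2*l*(6 + z))
g(15, a(w))**2 = (2*(-6)*(6 + 15))**2 = (2*(-6)*21)**2 = (-252)**2 = 63504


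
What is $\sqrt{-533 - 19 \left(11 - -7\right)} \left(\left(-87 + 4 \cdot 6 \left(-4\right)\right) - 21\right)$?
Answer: $- 1020 i \sqrt{35} \approx - 6034.4 i$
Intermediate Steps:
$\sqrt{-533 - 19 \left(11 - -7\right)} \left(\left(-87 + 4 \cdot 6 \left(-4\right)\right) - 21\right) = \sqrt{-533 - 19 \left(11 + 7\right)} \left(\left(-87 + 24 \left(-4\right)\right) - 21\right) = \sqrt{-533 - 342} \left(\left(-87 - 96\right) - 21\right) = \sqrt{-533 - 342} \left(-183 - 21\right) = \sqrt{-875} \left(-204\right) = 5 i \sqrt{35} \left(-204\right) = - 1020 i \sqrt{35}$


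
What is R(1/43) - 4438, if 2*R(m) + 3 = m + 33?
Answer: -380377/86 ≈ -4423.0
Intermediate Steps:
R(m) = 15 + m/2 (R(m) = -3/2 + (m + 33)/2 = -3/2 + (33 + m)/2 = -3/2 + (33/2 + m/2) = 15 + m/2)
R(1/43) - 4438 = (15 + (½)/43) - 4438 = (15 + (½)*(1/43)) - 4438 = (15 + 1/86) - 4438 = 1291/86 - 4438 = -380377/86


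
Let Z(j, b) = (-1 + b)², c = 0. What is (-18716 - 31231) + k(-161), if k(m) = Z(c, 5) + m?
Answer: -50092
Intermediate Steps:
k(m) = 16 + m (k(m) = (-1 + 5)² + m = 4² + m = 16 + m)
(-18716 - 31231) + k(-161) = (-18716 - 31231) + (16 - 161) = -49947 - 145 = -50092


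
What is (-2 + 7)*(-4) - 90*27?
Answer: -2450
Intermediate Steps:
(-2 + 7)*(-4) - 90*27 = 5*(-4) - 2430 = -20 - 2430 = -2450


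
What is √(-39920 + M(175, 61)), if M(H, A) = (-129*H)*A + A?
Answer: I*√1416934 ≈ 1190.3*I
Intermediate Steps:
M(H, A) = A - 129*A*H (M(H, A) = -129*A*H + A = A - 129*A*H)
√(-39920 + M(175, 61)) = √(-39920 + 61*(1 - 129*175)) = √(-39920 + 61*(1 - 22575)) = √(-39920 + 61*(-22574)) = √(-39920 - 1377014) = √(-1416934) = I*√1416934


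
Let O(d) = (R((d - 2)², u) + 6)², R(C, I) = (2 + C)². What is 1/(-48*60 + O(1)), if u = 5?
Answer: -1/2655 ≈ -0.00037665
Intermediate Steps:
O(d) = (6 + (2 + (-2 + d)²)²)² (O(d) = ((2 + (d - 2)²)² + 6)² = ((2 + (-2 + d)²)² + 6)² = (6 + (2 + (-2 + d)²)²)²)
1/(-48*60 + O(1)) = 1/(-48*60 + (6 + (2 + (-2 + 1)²)²)²) = 1/(-2880 + (6 + (2 + (-1)²)²)²) = 1/(-2880 + (6 + (2 + 1)²)²) = 1/(-2880 + (6 + 3²)²) = 1/(-2880 + (6 + 9)²) = 1/(-2880 + 15²) = 1/(-2880 + 225) = 1/(-2655) = -1/2655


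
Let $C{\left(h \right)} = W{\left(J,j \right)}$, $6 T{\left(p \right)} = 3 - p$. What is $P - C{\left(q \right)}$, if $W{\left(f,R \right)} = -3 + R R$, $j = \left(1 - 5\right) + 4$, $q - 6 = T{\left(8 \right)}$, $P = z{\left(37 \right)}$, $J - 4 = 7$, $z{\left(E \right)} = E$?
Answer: $40$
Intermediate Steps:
$J = 11$ ($J = 4 + 7 = 11$)
$T{\left(p \right)} = \frac{1}{2} - \frac{p}{6}$ ($T{\left(p \right)} = \frac{3 - p}{6} = \frac{1}{2} - \frac{p}{6}$)
$P = 37$
$q = \frac{31}{6}$ ($q = 6 + \left(\frac{1}{2} - \frac{4}{3}\right) = 6 - \frac{5}{6} = \frac{31}{6} \approx 5.1667$)
$j = 0$ ($j = -4 + 4 = 0$)
$W{\left(f,R \right)} = -3 + R^{2}$
$C{\left(h \right)} = -3$ ($C{\left(h \right)} = -3 + 0^{2} = -3 + 0 = -3$)
$P - C{\left(q \right)} = 37 - -3 = 37 + 3 = 40$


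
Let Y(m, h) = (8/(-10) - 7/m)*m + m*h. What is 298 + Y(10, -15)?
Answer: 133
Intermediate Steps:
Y(m, h) = h*m + m*(-4/5 - 7/m) (Y(m, h) = (8*(-1/10) - 7/m)*m + h*m = (-4/5 - 7/m)*m + h*m = m*(-4/5 - 7/m) + h*m = h*m + m*(-4/5 - 7/m))
298 + Y(10, -15) = 298 + (-7 - 4/5*10 - 15*10) = 298 + (-7 - 8 - 150) = 298 - 165 = 133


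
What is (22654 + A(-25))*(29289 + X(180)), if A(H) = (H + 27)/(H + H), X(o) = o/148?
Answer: 613773932562/925 ≈ 6.6354e+8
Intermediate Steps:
X(o) = o/148 (X(o) = o*(1/148) = o/148)
A(H) = (27 + H)/(2*H) (A(H) = (27 + H)/((2*H)) = (27 + H)*(1/(2*H)) = (27 + H)/(2*H))
(22654 + A(-25))*(29289 + X(180)) = (22654 + (½)*(27 - 25)/(-25))*(29289 + (1/148)*180) = (22654 + (½)*(-1/25)*2)*(29289 + 45/37) = (22654 - 1/25)*(1083738/37) = (566349/25)*(1083738/37) = 613773932562/925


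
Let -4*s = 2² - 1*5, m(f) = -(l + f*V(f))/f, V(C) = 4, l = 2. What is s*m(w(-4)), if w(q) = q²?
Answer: -33/32 ≈ -1.0313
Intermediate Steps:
m(f) = -(2 + 4*f)/f (m(f) = -(2 + f*4)/f = -(2 + 4*f)/f)
s = ¼ (s = -(2² - 1*5)/4 = -(4 - 5)/4 = -¼*(-1) = ¼ ≈ 0.25000)
s*m(w(-4)) = (-4 - 2/((-4)²))/4 = (-4 - 2/16)/4 = (-4 - 2*1/16)/4 = (-4 - ⅛)/4 = (¼)*(-33/8) = -33/32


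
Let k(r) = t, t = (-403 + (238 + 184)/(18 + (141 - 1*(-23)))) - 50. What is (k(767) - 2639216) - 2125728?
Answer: -433650916/91 ≈ -4.7654e+6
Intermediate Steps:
t = -41012/91 (t = (-403 + 422/(18 + (141 + 23))) - 50 = (-403 + 422/(18 + 164)) - 50 = (-403 + 422/182) - 50 = (-403 + 422*(1/182)) - 50 = (-403 + 211/91) - 50 = -36462/91 - 50 = -41012/91 ≈ -450.68)
k(r) = -41012/91
(k(767) - 2639216) - 2125728 = (-41012/91 - 2639216) - 2125728 = -240209668/91 - 2125728 = -433650916/91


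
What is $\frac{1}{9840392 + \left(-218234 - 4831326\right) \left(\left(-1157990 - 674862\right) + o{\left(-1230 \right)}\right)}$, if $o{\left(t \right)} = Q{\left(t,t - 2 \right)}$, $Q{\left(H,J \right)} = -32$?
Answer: $\frac{1}{9255267571432} \approx 1.0805 \cdot 10^{-13}$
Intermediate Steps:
$o{\left(t \right)} = -32$
$\frac{1}{9840392 + \left(-218234 - 4831326\right) \left(\left(-1157990 - 674862\right) + o{\left(-1230 \right)}\right)} = \frac{1}{9840392 + \left(-218234 - 4831326\right) \left(\left(-1157990 - 674862\right) - 32\right)} = \frac{1}{9840392 - 5049560 \left(\left(-1157990 - 674862\right) - 32\right)} = \frac{1}{9840392 - 5049560 \left(-1832852 - 32\right)} = \frac{1}{9840392 - -9255257731040} = \frac{1}{9840392 + 9255257731040} = \frac{1}{9255267571432}$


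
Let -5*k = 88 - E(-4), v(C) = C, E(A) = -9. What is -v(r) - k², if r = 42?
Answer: -10459/25 ≈ -418.36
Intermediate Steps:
k = -97/5 (k = -(88 - 1*(-9))/5 = -(88 + 9)/5 = -⅕*97 = -97/5 ≈ -19.400)
-v(r) - k² = -1*42 - (-97/5)² = -42 - 1*9409/25 = -42 - 9409/25 = -10459/25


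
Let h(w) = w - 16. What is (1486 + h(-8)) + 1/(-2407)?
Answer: 3519033/2407 ≈ 1462.0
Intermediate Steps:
h(w) = -16 + w
(1486 + h(-8)) + 1/(-2407) = (1486 + (-16 - 8)) + 1/(-2407) = (1486 - 24) - 1/2407 = 1462 - 1/2407 = 3519033/2407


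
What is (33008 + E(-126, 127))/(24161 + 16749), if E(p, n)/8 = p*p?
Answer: 80008/20455 ≈ 3.9114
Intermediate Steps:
E(p, n) = 8*p² (E(p, n) = 8*(p*p) = 8*p²)
(33008 + E(-126, 127))/(24161 + 16749) = (33008 + 8*(-126)²)/(24161 + 16749) = (33008 + 8*15876)/40910 = (33008 + 127008)*(1/40910) = 160016*(1/40910) = 80008/20455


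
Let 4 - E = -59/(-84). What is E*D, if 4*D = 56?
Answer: 277/6 ≈ 46.167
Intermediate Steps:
D = 14 (D = (¼)*56 = 14)
E = 277/84 (E = 4 - (-59)/(-84) = 4 - (-59)*(-1)/84 = 4 - 1*59/84 = 4 - 59/84 = 277/84 ≈ 3.2976)
E*D = (277/84)*14 = 277/6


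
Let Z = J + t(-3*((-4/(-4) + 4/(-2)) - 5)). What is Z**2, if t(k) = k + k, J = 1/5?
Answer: 32761/25 ≈ 1310.4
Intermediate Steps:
J = 1/5 ≈ 0.20000
t(k) = 2*k
Z = 181/5 (Z = 1/5 + 2*(-3*((-4/(-4) + 4/(-2)) - 5)) = 1/5 + 2*(-3*((-4*(-1/4) + 4*(-1/2)) - 5)) = 1/5 + 2*(-3*((1 - 2) - 5)) = 1/5 + 2*(-3*(-1 - 5)) = 1/5 + 2*(-3*(-6)) = 1/5 + 2*18 = 1/5 + 36 = 181/5 ≈ 36.200)
Z**2 = (181/5)**2 = 32761/25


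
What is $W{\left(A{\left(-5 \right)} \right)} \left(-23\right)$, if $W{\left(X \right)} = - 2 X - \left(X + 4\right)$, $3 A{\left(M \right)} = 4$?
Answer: $184$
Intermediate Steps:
$A{\left(M \right)} = \frac{4}{3}$ ($A{\left(M \right)} = \frac{1}{3} \cdot 4 = \frac{4}{3}$)
$W{\left(X \right)} = -4 - 3 X$ ($W{\left(X \right)} = - 2 X - \left(4 + X\right) = -4 - 3 X$)
$W{\left(A{\left(-5 \right)} \right)} \left(-23\right) = \left(-4 - 4\right) \left(-23\right) = \left(-8\right) \left(-23\right) = 184$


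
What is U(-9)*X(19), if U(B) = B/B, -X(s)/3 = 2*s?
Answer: -114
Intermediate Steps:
X(s) = -6*s
U(B) = 1
U(-9)*X(19) = 1*(-6*19) = 1*(-114) = -114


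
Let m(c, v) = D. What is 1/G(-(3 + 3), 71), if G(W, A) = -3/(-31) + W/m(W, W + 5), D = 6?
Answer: -31/28 ≈ -1.1071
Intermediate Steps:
m(c, v) = 6
G(W, A) = 3/31 + W/6 (G(W, A) = -3/(-31) + W/6 = -3*(-1/31) + W*(⅙) = 3/31 + W/6)
1/G(-(3 + 3), 71) = 1/(3/31 + (-(3 + 3))/6) = 1/(3/31 + (-1*6)/6) = 1/(3/31 + (⅙)*(-6)) = 1/(3/31 - 1) = 1/(-28/31) = -31/28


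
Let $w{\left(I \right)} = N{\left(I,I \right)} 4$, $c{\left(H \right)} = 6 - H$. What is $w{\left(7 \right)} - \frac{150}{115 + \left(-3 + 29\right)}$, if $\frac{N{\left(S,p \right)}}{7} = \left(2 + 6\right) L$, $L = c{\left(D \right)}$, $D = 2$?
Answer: $\frac{42062}{47} \approx 894.94$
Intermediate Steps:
$L = 4$ ($L = 6 - 2 = 4$)
$N{\left(S,p \right)} = 224$ ($N{\left(S,p \right)} = 7 \left(2 + 6\right) 4 = 7 \cdot 8 \cdot 4 = 7 \cdot 32 = 224$)
$w{\left(I \right)} = 896$ ($w{\left(I \right)} = 224 \cdot 4 = 896$)
$w{\left(7 \right)} - \frac{150}{115 + \left(-3 + 29\right)} = 896 - \frac{150}{115 + \left(-3 + 29\right)} = 896 - \frac{150}{115 + 26} = 896 - \frac{150}{141} = 896 - \frac{50}{47} = \frac{42062}{47}$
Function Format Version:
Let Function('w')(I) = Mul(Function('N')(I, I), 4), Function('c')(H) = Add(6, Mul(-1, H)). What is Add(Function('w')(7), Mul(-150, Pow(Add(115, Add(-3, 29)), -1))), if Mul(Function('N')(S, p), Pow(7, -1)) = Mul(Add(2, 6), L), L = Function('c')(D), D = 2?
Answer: Rational(42062, 47) ≈ 894.94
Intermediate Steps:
L = 4 (L = Add(6, Mul(-1, 2)) = Add(6, -2) = 4)
Function('N')(S, p) = 224 (Function('N')(S, p) = Mul(7, Mul(Add(2, 6), 4)) = Mul(7, Mul(8, 4)) = Mul(7, 32) = 224)
Function('w')(I) = 896 (Function('w')(I) = Mul(224, 4) = 896)
Add(Function('w')(7), Mul(-150, Pow(Add(115, Add(-3, 29)), -1))) = Add(896, Mul(-150, Pow(Add(115, Add(-3, 29)), -1))) = Add(896, Mul(-150, Pow(Add(115, 26), -1))) = Add(896, Mul(-150, Pow(141, -1))) = Add(896, Mul(-150, Rational(1, 141))) = Add(896, Rational(-50, 47)) = Rational(42062, 47)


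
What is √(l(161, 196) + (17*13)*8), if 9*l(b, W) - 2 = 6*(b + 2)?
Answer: 2*√4223/3 ≈ 43.323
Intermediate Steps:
l(b, W) = 14/9 + 2*b/3 (l(b, W) = 2/9 + (6*(b + 2))/9 = 2/9 + (6*(2 + b))/9 = 2/9 + (12 + 6*b)/9 = 2/9 + (4/3 + 2*b/3) = 14/9 + 2*b/3)
√(l(161, 196) + (17*13)*8) = √((14/9 + (⅔)*161) + (17*13)*8) = √((14/9 + 322/3) + 221*8) = √(980/9 + 1768) = √(16892/9) = 2*√4223/3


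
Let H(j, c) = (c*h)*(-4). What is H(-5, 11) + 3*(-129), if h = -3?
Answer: -255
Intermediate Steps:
H(j, c) = 12*c (H(j, c) = (c*(-3))*(-4) = -3*c*(-4) = 12*c)
H(-5, 11) + 3*(-129) = 12*11 + 3*(-129) = 132 - 387 = -255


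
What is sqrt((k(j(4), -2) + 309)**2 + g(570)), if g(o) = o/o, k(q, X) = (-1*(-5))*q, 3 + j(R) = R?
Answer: sqrt(98597) ≈ 314.00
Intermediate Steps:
j(R) = -3 + R
k(q, X) = 5*q
g(o) = 1
sqrt((k(j(4), -2) + 309)**2 + g(570)) = sqrt((5*(-3 + 4) + 309)**2 + 1) = sqrt((5*1 + 309)**2 + 1) = sqrt((5 + 309)**2 + 1) = sqrt(314**2 + 1) = sqrt(98596 + 1) = sqrt(98597)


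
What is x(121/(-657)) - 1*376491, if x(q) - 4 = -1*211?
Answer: -376698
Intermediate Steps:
x(q) = -207 (x(q) = 4 - 1*211 = 4 - 211 = -207)
x(121/(-657)) - 1*376491 = -207 - 1*376491 = -207 - 376491 = -376698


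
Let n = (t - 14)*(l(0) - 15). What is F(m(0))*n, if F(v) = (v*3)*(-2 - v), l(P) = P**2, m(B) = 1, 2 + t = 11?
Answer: -675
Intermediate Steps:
t = 9 (t = -2 + 11 = 9)
n = 75 (n = (9 - 14)*(0**2 - 15) = -5*(0 - 15) = -5*(-15) = 75)
F(v) = 3*v*(-2 - v) (F(v) = (3*v)*(-2 - v) = 3*v*(-2 - v))
F(m(0))*n = -3*1*(2 + 1)*75 = -3*1*3*75 = -9*75 = -675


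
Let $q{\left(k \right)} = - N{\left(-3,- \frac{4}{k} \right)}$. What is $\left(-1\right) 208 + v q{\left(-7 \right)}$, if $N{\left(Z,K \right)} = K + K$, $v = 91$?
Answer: $-312$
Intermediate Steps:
$N{\left(Z,K \right)} = 2 K$
$q{\left(k \right)} = \frac{8}{k}$ ($q{\left(k \right)} = - 2 \left(- \frac{4}{k}\right) = - \frac{-8}{k} = \frac{8}{k}$)
$\left(-1\right) 208 + v q{\left(-7 \right)} = \left(-1\right) 208 + 91 \frac{8}{-7} = -208 + 91 \cdot 8 \left(- \frac{1}{7}\right) = -208 + 91 \left(- \frac{8}{7}\right) = -208 - 104 = -312$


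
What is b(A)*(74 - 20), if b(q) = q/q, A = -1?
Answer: 54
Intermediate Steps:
b(q) = 1
b(A)*(74 - 20) = 1*(74 - 20) = 1*54 = 54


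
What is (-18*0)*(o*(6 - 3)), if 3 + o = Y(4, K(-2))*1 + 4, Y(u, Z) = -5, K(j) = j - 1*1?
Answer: 0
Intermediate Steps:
K(j) = -1 + j (K(j) = j - 1 = -1 + j)
o = -4 (o = -3 + (-5*1 + 4) = -3 + (-5 + 4) = -3 - 1 = -4)
(-18*0)*(o*(6 - 3)) = (-18*0)*(-4*(6 - 3)) = 0*(-4*3) = 0*(-12) = 0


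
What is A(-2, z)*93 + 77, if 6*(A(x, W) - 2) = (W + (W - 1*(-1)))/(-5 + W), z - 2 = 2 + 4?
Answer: 2105/6 ≈ 350.83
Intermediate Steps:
z = 8 (z = 2 + (2 + 4) = 2 + 6 = 8)
A(x, W) = 2 + (1 + 2*W)/(6*(-5 + W)) (A(x, W) = 2 + ((W + (W - 1*(-1)))/(-5 + W))/6 = 2 + ((W + (W + 1))/(-5 + W))/6 = 2 + ((W + (1 + W))/(-5 + W))/6 = 2 + ((1 + 2*W)/(-5 + W))/6 = 2 + (1 + 2*W)/(6*(-5 + W)))
A(-2, z)*93 + 77 = ((-59 + 14*8)/(6*(-5 + 8)))*93 + 77 = ((⅙)*(-59 + 112)/3)*93 + 77 = ((⅙)*(⅓)*53)*93 + 77 = (53/18)*93 + 77 = 1643/6 + 77 = 2105/6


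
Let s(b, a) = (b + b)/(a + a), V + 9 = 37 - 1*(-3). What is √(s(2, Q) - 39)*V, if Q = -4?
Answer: 31*I*√158/2 ≈ 194.83*I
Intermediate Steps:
V = 31 (V = -9 + (37 - 1*(-3)) = -9 + (37 + 3) = -9 + 40 = 31)
s(b, a) = b/a (s(b, a) = (2*b)/((2*a)) = (2*b)*(1/(2*a)) = b/a)
√(s(2, Q) - 39)*V = √(2/(-4) - 39)*31 = √(2*(-¼) - 39)*31 = √(-½ - 39)*31 = √(-79/2)*31 = (I*√158/2)*31 = 31*I*√158/2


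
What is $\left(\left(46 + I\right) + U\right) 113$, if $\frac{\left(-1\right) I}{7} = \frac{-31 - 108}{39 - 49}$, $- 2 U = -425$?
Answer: $\frac{91078}{5} \approx 18216.0$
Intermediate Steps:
$U = \frac{425}{2}$ ($U = \left(- \frac{1}{2}\right) \left(-425\right) = \frac{425}{2} \approx 212.5$)
$I = - \frac{973}{10}$ ($I = - 7 \frac{-31 - 108}{39 - 49} = - 7 \left(- \frac{139}{-10}\right) = - 7 \left(\left(-139\right) \left(- \frac{1}{10}\right)\right) = \left(-7\right) \frac{139}{10} = - \frac{973}{10} \approx -97.3$)
$\left(\left(46 + I\right) + U\right) 113 = \left(\left(46 - \frac{973}{10}\right) + \frac{425}{2}\right) 113 = \left(- \frac{513}{10} + \frac{425}{2}\right) 113 = \frac{806}{5} \cdot 113 = \frac{91078}{5}$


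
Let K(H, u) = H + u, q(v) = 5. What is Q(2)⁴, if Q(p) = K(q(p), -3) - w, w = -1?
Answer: 81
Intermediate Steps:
Q(p) = 3 (Q(p) = (5 - 3) - 1*(-1) = 2 + 1 = 3)
Q(2)⁴ = 3⁴ = 81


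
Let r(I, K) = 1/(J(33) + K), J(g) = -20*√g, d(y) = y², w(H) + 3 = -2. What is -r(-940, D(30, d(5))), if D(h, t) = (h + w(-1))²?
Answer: -25/15097 - 4*√33/75485 ≈ -0.0019604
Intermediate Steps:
w(H) = -5 (w(H) = -3 - 2 = -5)
J(g) = -20*√g
D(h, t) = (-5 + h)² (D(h, t) = (h - 5)² = (-5 + h)²)
r(I, K) = 1/(K - 20*√33) (r(I, K) = 1/(-20*√33 + K) = 1/(K - 20*√33))
-r(-940, D(30, d(5))) = -1/((-5 + 30)² - 20*√33) = -1/(25² - 20*√33) = -1/(625 - 20*√33)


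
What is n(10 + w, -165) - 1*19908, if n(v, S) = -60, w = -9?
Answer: -19968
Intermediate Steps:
n(10 + w, -165) - 1*19908 = -60 - 1*19908 = -60 - 19908 = -19968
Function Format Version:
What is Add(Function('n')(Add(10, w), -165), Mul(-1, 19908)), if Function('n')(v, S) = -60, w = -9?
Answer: -19968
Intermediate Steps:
Add(Function('n')(Add(10, w), -165), Mul(-1, 19908)) = Add(-60, Mul(-1, 19908)) = Add(-60, -19908) = -19968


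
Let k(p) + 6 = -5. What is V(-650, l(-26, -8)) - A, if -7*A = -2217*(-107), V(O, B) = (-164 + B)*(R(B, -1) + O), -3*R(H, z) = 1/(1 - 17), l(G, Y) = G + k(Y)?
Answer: 18427835/112 ≈ 1.6453e+5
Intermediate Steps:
k(p) = -11 (k(p) = -6 - 5 = -11)
l(G, Y) = -11 + G (l(G, Y) = G - 11 = -11 + G)
R(H, z) = 1/48 (R(H, z) = -1/(3*(1 - 17)) = -⅓/(-16) = -⅓*(-1/16) = 1/48)
V(O, B) = (-164 + B)*(1/48 + O)
A = -237219/7 (A = -(-2217)*(-107)/7 = -⅐*237219 = -237219/7 ≈ -33888.)
V(-650, l(-26, -8)) - A = (-41/12 - 164*(-650) + (-11 - 26)/48 + (-11 - 26)*(-650)) - 1*(-237219/7) = (-41/12 + 106600 + (1/48)*(-37) - 37*(-650)) + 237219/7 = (-41/12 + 106600 - 37/48 + 24050) + 237219/7 = 2090333/16 + 237219/7 = 18427835/112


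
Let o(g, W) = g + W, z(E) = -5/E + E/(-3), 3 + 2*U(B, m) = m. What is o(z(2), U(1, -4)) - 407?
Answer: -1241/3 ≈ -413.67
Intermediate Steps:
U(B, m) = -3/2 + m/2
z(E) = -5/E - E/3 (z(E) = -5/E + E*(-1/3) = -5/E - E/3)
o(g, W) = W + g
o(z(2), U(1, -4)) - 407 = ((-3/2 + (1/2)*(-4)) + (-5/2 - 1/3*2)) - 407 = ((-3/2 - 2) + (-5*1/2 - 2/3)) - 407 = (-7/2 + (-5/2 - 2/3)) - 407 = (-7/2 - 19/6) - 407 = -20/3 - 407 = -1241/3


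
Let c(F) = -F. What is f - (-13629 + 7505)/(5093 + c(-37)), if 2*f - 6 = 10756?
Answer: 13805327/2565 ≈ 5382.2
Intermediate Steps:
f = 5381 (f = 3 + (½)*10756 = 3 + 5378 = 5381)
f - (-13629 + 7505)/(5093 + c(-37)) = 5381 - (-13629 + 7505)/(5093 - 1*(-37)) = 5381 - (-6124)/(5093 + 37) = 5381 - (-6124)/5130 = 5381 - 1*(-3062/2565) = 5381 + 3062/2565 = 13805327/2565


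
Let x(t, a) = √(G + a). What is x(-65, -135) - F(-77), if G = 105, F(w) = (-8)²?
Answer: -64 + I*√30 ≈ -64.0 + 5.4772*I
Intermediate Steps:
F(w) = 64
x(t, a) = √(105 + a)
x(-65, -135) - F(-77) = √(105 - 135) - 1*64 = √(-30) - 64 = I*√30 - 64 = -64 + I*√30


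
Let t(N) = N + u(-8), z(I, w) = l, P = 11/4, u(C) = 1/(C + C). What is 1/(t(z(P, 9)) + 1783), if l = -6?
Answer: 16/28431 ≈ 0.00056277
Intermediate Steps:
u(C) = 1/(2*C)
P = 11/4 (P = 11*(¼) = 11/4 ≈ 2.7500)
z(I, w) = -6
t(N) = -1/16 + N (t(N) = N + (½)/(-8) = N + (½)*(-⅛) = N - 1/16 = -1/16 + N)
1/(t(z(P, 9)) + 1783) = 1/((-1/16 - 6) + 1783) = 1/(-97/16 + 1783) = 1/(28431/16) = 16/28431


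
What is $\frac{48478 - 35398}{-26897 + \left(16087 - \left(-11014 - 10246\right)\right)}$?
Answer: $\frac{1308}{1045} \approx 1.2517$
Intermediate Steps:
$\frac{48478 - 35398}{-26897 + \left(16087 - \left(-11014 - 10246\right)\right)} = \frac{13080}{-26897 + \left(16087 - -21260\right)} = \frac{13080}{-26897 + \left(16087 + 21260\right)} = \frac{13080}{-26897 + 37347} = \frac{13080}{10450} = 13080 \cdot \frac{1}{10450} = \frac{1308}{1045}$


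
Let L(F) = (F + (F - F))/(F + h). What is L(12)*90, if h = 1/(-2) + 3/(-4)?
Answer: 4320/43 ≈ 100.47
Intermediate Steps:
h = -5/4 (h = 1*(-1/2) + 3*(-1/4) = -1/2 - 3/4 = -5/4 ≈ -1.2500)
L(F) = F/(-5/4 + F) (L(F) = (F + (F - F))/(F - 5/4) = (F + 0)/(-5/4 + F) = F/(-5/4 + F))
L(12)*90 = (4*12/(-5 + 4*12))*90 = (4*12/(-5 + 48))*90 = (4*12/43)*90 = (4*12*(1/43))*90 = (48/43)*90 = 4320/43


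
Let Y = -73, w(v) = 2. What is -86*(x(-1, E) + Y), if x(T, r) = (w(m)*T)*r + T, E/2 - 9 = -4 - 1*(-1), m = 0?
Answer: 8428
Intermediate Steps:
E = 12 (E = 18 + 2*(-4 - 1*(-1)) = 18 + 2*(-4 + 1) = 18 + 2*(-3) = 18 - 6 = 12)
x(T, r) = T + 2*T*r (x(T, r) = (2*T)*r + T = 2*T*r + T = T + 2*T*r)
-86*(x(-1, E) + Y) = -86*(-(1 + 2*12) - 73) = -86*(-(1 + 24) - 73) = -86*(-1*25 - 73) = -86*(-25 - 73) = -86*(-98) = 8428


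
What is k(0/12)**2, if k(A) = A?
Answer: 0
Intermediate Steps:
k(0/12)**2 = (0/12)**2 = (0*(1/12))**2 = 0**2 = 0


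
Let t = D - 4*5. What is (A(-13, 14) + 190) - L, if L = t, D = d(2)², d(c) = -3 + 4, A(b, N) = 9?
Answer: 218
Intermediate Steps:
d(c) = 1
D = 1 (D = 1² = 1)
t = -19 (t = 1 - 4*5 = 1 - 20 = -19)
L = -19
(A(-13, 14) + 190) - L = (9 + 190) - 1*(-19) = 199 + 19 = 218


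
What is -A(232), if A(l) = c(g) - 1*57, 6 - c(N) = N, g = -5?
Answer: 46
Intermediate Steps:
c(N) = 6 - N
A(l) = -46 (A(l) = (6 - 1*(-5)) - 1*57 = (6 + 5) - 57 = 11 - 57 = -46)
-A(232) = -1*(-46) = 46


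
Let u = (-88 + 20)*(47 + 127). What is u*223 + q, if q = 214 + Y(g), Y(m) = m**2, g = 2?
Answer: -2638318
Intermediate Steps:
q = 218 (q = 214 + 2**2 = 214 + 4 = 218)
u = -11832 (u = -68*174 = -11832)
u*223 + q = -11832*223 + 218 = -2638536 + 218 = -2638318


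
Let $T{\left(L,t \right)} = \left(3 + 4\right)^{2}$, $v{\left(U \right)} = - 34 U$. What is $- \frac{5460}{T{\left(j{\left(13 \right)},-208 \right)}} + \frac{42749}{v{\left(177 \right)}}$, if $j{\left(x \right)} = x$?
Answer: $- \frac{4993283}{42126} \approx -118.53$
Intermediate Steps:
$T{\left(L,t \right)} = 49$ ($T{\left(L,t \right)} = 7^{2} = 49$)
$- \frac{5460}{T{\left(j{\left(13 \right)},-208 \right)}} + \frac{42749}{v{\left(177 \right)}} = - \frac{5460}{49} + \frac{42749}{\left(-34\right) 177} = \left(-5460\right) \frac{1}{49} + \frac{42749}{-6018} = - \frac{780}{7} + 42749 \left(- \frac{1}{6018}\right) = - \frac{780}{7} - \frac{42749}{6018} = - \frac{4993283}{42126}$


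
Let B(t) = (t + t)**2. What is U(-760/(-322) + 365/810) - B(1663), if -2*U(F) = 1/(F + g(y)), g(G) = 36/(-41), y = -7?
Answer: -22864408615837/2066881 ≈ -1.1062e+7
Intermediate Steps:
g(G) = -36/41 (g(G) = 36*(-1/41) = -36/41)
B(t) = 4*t**2 (B(t) = (2*t)**2 = 4*t**2)
U(F) = -1/(2*(-36/41 + F)) (U(F) = -1/(2*(F - 36/41)) = -1/(2*(-36/41 + F)))
U(-760/(-322) + 365/810) - B(1663) = -41/(-72 + 82*(-760/(-322) + 365/810)) - 4*1663**2 = -41/(-72 + 82*(-760*(-1/322) + 365*(1/810))) - 4*2765569 = -41/(-72 + 82*(380/161 + 73/162)) - 1*11062276 = -41/(-72 + 82*(73313/26082)) - 11062276 = -41/(-72 + 3005833/13041) - 11062276 = -41/2066881/13041 - 11062276 = -41*13041/2066881 - 11062276 = -534681/2066881 - 11062276 = -22864408615837/2066881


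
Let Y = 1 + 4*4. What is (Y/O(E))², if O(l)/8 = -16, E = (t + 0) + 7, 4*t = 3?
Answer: 289/16384 ≈ 0.017639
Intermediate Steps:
t = ¾ (t = (¼)*3 = ¾ ≈ 0.75000)
Y = 17 (Y = 1 + 16 = 17)
E = 31/4 (E = (¾ + 0) + 7 = ¾ + 7 = 31/4 ≈ 7.7500)
O(l) = -128 (O(l) = 8*(-16) = -128)
(Y/O(E))² = (17/(-128))² = (17*(-1/128))² = (-17/128)² = 289/16384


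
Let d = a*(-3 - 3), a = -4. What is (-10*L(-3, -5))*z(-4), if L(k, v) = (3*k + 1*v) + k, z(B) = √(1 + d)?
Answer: 850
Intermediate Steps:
d = 24 (d = -4*(-3 - 3) = -4*(-6) = 24)
z(B) = 5 (z(B) = √(1 + 24) = √25 = 5)
L(k, v) = v + 4*k (L(k, v) = (3*k + v) + k = (v + 3*k) + k = v + 4*k)
(-10*L(-3, -5))*z(-4) = -10*(-5 + 4*(-3))*5 = -10*(-5 - 12)*5 = -10*(-17)*5 = 170*5 = 850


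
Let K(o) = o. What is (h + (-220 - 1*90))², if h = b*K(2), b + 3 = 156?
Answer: 16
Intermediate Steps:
b = 153 (b = -3 + 156 = 153)
h = 306 (h = 153*2 = 306)
(h + (-220 - 1*90))² = (306 + (-220 - 1*90))² = (306 + (-220 - 90))² = (306 - 310)² = (-4)² = 16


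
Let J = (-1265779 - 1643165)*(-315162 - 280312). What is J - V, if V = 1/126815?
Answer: 219669008874812639/126815 ≈ 1.7322e+12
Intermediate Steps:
J = 1732200519456 (J = -2908944*(-595474) = 1732200519456)
V = 1/126815 ≈ 7.8855e-6
J - V = 1732200519456 - 1*1/126815 = 1732200519456 - 1/126815 = 219669008874812639/126815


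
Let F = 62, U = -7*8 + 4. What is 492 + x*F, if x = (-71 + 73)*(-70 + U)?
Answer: -14636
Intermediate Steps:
U = -52 (U = -56 + 4 = -52)
x = -244 (x = (-71 + 73)*(-70 - 52) = 2*(-122) = -244)
492 + x*F = 492 - 244*62 = 492 - 15128 = -14636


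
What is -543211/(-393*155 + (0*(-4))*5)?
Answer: 543211/60915 ≈ 8.9175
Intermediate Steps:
-543211/(-393*155 + (0*(-4))*5) = -543211/(-60915 + 0*5) = -543211/(-60915 + 0) = -543211/(-60915) = -543211*(-1/60915) = 543211/60915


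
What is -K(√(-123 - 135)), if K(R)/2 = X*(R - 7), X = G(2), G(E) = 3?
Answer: 42 - 6*I*√258 ≈ 42.0 - 96.374*I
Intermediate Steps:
X = 3
K(R) = -42 + 6*R (K(R) = 2*(3*(R - 7)) = 2*(3*(-7 + R)) = 2*(-21 + 3*R) = -42 + 6*R)
-K(√(-123 - 135)) = -(-42 + 6*√(-123 - 135)) = -(-42 + 6*√(-258)) = -(-42 + 6*(I*√258)) = -(-42 + 6*I*√258) = 42 - 6*I*√258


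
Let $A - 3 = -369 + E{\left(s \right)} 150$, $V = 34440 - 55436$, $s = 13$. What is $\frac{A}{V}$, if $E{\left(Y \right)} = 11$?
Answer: $- \frac{321}{5249} \approx -0.061154$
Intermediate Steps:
$V = -20996$
$A = 1284$ ($A = 3 + \left(-369 + 11 \cdot 150\right) = 3 + \left(-369 + 1650\right) = 3 + 1281 = 1284$)
$\frac{A}{V} = \frac{1284}{-20996} = 1284 \left(- \frac{1}{20996}\right) = - \frac{321}{5249}$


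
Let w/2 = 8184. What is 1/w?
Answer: 1/16368 ≈ 6.1095e-5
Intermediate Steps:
w = 16368 (w = 2*8184 = 16368)
1/w = 1/16368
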